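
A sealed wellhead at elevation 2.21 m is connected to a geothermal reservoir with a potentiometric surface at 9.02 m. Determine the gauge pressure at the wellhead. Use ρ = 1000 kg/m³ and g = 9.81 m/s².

P ≈ 66.8 kPa

Head above the cap: Δh = 9.02 − 2.21 = 6.81 m.
P = ρgΔh = 1000 × 9.81 × 6.81 = 66806 Pa ≈ 66.8 kPa.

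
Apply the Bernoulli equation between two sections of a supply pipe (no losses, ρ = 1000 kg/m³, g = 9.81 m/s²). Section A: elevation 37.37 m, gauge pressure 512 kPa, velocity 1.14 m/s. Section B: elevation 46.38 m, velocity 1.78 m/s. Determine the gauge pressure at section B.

Pressure head at A: ψ₁ = P₁/(ρg) = 512×1000 / (1000 × 9.81) = 52.19 m.
Velocity heads: v₁²/2g = 1.14²/19.62 = 0.066 m; v₂²/2g = 1.78²/19.62 = 0.161 m.
Total head H = z₁ + ψ₁ + v₁²/2g = 37.37 + 52.19 + 0.066 = 89.63 m.
ψ₂ = H − z₂ − v₂²/2g = 89.63 − 46.38 − 0.161 = 43.09 m.
P₂ = ρgψ₂ = 1000 × 9.81 × 43.09 ≈ 423 kPa.

P₂ ≈ 423 kPa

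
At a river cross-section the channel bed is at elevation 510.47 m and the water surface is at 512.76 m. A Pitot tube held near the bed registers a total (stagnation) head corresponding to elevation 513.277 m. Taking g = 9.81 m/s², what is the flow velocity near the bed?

v ≈ 3.18 m/s

Near the bed, under hydrostatic conditions, the piezometric head (z + ψ) equals the free-surface elevation, 512.76 m.
Velocity head = total − piezometric = 513.277 − 512.76 = 0.517 m.
v = √(2g·h_v) = √(2 × 9.81 × 0.517) = 3.18 m/s.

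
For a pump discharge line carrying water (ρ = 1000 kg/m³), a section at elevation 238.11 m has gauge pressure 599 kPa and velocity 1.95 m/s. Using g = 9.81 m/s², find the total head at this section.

h ≈ 299.36 m

Pressure head ψ = P/(ρg) = 599×1000 / (1000 × 9.81) = 61.06 m.
Velocity head = v²/(2g) = 1.95² / (2 × 9.81) = 0.194 m.
h = z + ψ + v²/(2g) = 238.11 + 61.06 + 0.194 = 299.36 m.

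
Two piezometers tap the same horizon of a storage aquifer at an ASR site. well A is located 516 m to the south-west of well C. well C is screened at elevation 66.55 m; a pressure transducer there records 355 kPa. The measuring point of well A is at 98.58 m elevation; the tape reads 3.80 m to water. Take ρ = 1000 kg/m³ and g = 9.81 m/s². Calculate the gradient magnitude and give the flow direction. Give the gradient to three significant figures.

Pressure head at well C: ψ = P/(ρg) = 355×1000 / (1000 × 9.81) = 36.19 m.
Total head at well C: h = z + ψ = 66.55 + 36.19 = 102.74 m.
Total head at well A: h = 98.58 − 3.80 = 94.78 m.
Head difference: h(well C) − h(well A) = 102.74 − 94.78 = 7.96 m.
Hydraulic gradient: i = |Δh| / L = 7.96 / 516 = 0.0154.
Flow is from higher to lower head: from well C toward well A, i.e. toward the south-west.

i ≈ 0.0154; groundwater flows toward the south-west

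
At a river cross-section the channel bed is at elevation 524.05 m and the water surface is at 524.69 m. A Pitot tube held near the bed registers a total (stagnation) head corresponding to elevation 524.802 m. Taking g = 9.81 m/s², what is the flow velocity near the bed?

v ≈ 1.48 m/s

Near the bed, under hydrostatic conditions, the piezometric head (z + ψ) equals the free-surface elevation, 524.69 m.
Velocity head = total − piezometric = 524.802 − 524.69 = 0.112 m.
v = √(2g·h_v) = √(2 × 9.81 × 0.112) = 1.48 m/s.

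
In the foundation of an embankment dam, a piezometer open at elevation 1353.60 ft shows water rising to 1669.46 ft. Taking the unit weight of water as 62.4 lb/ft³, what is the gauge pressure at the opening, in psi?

Pressure head ψ = h − z = 1669.46 − 1353.60 = 315.86 ft.
P = γ·ψ / 144 = 62.4 × 315.86 / 144 = 137 psi.

P ≈ 137 psi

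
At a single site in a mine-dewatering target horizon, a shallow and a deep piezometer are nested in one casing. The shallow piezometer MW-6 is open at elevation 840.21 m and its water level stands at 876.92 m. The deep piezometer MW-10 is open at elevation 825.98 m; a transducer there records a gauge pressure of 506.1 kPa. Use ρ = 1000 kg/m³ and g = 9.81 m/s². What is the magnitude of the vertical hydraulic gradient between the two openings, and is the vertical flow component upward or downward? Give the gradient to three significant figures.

Total head at MW-6: h = 876.92 m (water level in the standpipe).
Pressure head at MW-10: ψ = P/(ρg) = 506.1×1000 / (1000 × 9.81) = 51.59 m.
Total head at MW-10: h = z + ψ = 825.98 + 51.59 = 877.57 m.
Δh = h(MW-6) − h(MW-10) = 876.92 − 877.57 = -0.65 m.
Vertical separation Δz = 840.21 − 825.98 = 14.23 m.
|i_v| = |Δh| / Δz = 0.65 / 14.23 = 0.0457.
Head is higher in the deep piezometer, so vertical flow is upward (discharge condition).

|i_v| ≈ 0.0457; vertical flow is upward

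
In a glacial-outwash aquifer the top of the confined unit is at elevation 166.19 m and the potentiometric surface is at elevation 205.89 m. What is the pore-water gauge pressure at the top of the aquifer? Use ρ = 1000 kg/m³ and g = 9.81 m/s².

Pressure head at the aquifer top: ψ = h − z = 205.89 − 166.19 = 39.70 m.
P = ρgψ = 1000 × 9.81 × 39.70 = 389457 Pa ≈ 389 kPa.

P ≈ 389 kPa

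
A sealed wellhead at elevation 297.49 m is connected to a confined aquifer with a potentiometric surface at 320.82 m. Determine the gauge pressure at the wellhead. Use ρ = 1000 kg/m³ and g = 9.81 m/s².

P ≈ 229 kPa

Head above the cap: Δh = 320.82 − 297.49 = 23.33 m.
P = ρgΔh = 1000 × 9.81 × 23.33 = 228867 Pa ≈ 229 kPa.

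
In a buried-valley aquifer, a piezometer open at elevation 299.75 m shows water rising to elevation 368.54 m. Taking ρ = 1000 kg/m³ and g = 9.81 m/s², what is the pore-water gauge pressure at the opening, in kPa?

Pressure head ψ = h − z = 368.54 − 299.75 = 68.79 m.
P = ρgψ = 1000 × 9.81 × 68.79 = 674830 Pa ≈ 675 kPa.

P ≈ 675 kPa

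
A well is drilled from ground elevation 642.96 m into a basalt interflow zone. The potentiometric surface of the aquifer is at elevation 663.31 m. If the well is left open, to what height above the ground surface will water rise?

≈ 20.35 m above ground

Water rises to the potentiometric surface, so the rise above ground = 663.31 − 642.96 = 20.35 m.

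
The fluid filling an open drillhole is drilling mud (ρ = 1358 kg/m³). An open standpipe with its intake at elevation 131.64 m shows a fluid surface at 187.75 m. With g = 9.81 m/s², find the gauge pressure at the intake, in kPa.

Pressure head ψ = h − z = 187.75 − 131.64 = 56.11 m.
P = ρgψ = 1358 × 9.81 × 56.11 = 747496 Pa ≈ 747 kPa.

P ≈ 747 kPa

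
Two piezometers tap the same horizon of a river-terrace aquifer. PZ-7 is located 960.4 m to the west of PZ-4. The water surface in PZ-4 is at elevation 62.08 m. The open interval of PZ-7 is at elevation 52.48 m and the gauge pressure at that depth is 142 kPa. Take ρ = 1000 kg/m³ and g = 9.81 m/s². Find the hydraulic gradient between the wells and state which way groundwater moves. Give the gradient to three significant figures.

i ≈ 0.00508; groundwater flows toward the east

Total head at PZ-4: h = 62.08 m (water level in the piezometer is the total head).
Pressure head at PZ-7: ψ = P/(ρg) = 142×1000 / (1000 × 9.81) = 14.48 m.
Total head at PZ-7: h = z + ψ = 52.48 + 14.48 = 66.96 m.
Head difference: h(PZ-4) − h(PZ-7) = 62.08 − 66.96 = -4.88 m.
Hydraulic gradient: i = |Δh| / L = 4.88 / 960.4 = 0.00508.
Flow is from higher to lower head: from PZ-7 toward PZ-4, i.e. toward the east.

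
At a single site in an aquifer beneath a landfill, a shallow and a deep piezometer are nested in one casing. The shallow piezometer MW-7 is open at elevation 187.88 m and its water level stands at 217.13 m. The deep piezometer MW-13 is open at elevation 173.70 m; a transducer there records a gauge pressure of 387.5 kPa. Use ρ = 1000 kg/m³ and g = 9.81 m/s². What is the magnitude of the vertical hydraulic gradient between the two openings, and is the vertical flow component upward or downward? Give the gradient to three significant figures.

Total head at MW-7: h = 217.13 m (water level in the standpipe).
Pressure head at MW-13: ψ = P/(ρg) = 387.5×1000 / (1000 × 9.81) = 39.50 m.
Total head at MW-13: h = z + ψ = 173.70 + 39.50 = 213.20 m.
Δh = h(MW-7) − h(MW-13) = 217.13 − 213.20 = 3.93 m.
Vertical separation Δz = 187.88 − 173.70 = 14.18 m.
|i_v| = |Δh| / Δz = 3.93 / 14.18 = 0.277.
Head is higher in the shallow piezometer, so vertical flow is downward (recharge condition).

|i_v| ≈ 0.277; vertical flow is downward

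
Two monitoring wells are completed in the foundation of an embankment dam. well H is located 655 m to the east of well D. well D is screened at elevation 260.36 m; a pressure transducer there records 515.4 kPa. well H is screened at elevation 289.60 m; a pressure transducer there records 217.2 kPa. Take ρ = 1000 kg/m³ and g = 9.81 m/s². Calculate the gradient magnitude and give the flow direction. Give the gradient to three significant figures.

i ≈ 0.00177; groundwater flows toward the east

Pressure head at well D: ψ = P/(ρg) = 515.4×1000 / (1000 × 9.81) = 52.54 m.
Total head at well D: h = z + ψ = 260.36 + 52.54 = 312.90 m.
Pressure head at well H: ψ = P/(ρg) = 217.2×1000 / (1000 × 9.81) = 22.14 m.
Total head at well H: h = z + ψ = 289.60 + 22.14 = 311.74 m.
Head difference: h(well D) − h(well H) = 312.90 − 311.74 = 1.16 m.
Hydraulic gradient: i = |Δh| / L = 1.16 / 655 = 0.00177.
Flow is from higher to lower head: from well D toward well H, i.e. toward the east.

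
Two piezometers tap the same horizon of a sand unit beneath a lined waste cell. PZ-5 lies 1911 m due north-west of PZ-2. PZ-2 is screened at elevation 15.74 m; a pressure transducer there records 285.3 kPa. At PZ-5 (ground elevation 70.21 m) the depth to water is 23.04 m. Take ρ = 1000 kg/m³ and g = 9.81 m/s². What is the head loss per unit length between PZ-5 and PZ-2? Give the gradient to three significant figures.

i ≈ 0.00123 m/m

Pressure head at PZ-2: ψ = P/(ρg) = 285.3×1000 / (1000 × 9.81) = 29.08 m.
Total head at PZ-2: h = z + ψ = 15.74 + 29.08 = 44.82 m.
Total head at PZ-5: h = 70.21 − 23.04 = 47.17 m.
Head difference: h(PZ-2) − h(PZ-5) = 44.82 − 47.17 = -2.35 m.
Hydraulic gradient: i = |Δh| / L = 2.35 / 1911 = 0.00123.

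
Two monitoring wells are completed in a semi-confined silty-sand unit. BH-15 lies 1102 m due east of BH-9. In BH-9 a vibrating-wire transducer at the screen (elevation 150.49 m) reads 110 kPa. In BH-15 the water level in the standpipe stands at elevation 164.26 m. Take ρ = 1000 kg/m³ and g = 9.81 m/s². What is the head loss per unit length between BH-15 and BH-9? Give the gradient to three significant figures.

Pressure head at BH-9: ψ = P/(ρg) = 110×1000 / (1000 × 9.81) = 11.21 m.
Total head at BH-9: h = z + ψ = 150.49 + 11.21 = 161.70 m.
Total head at BH-15: h = 164.26 m (water level in the piezometer is the total head).
Head difference: h(BH-9) − h(BH-15) = 161.70 − 164.26 = -2.56 m.
Hydraulic gradient: i = |Δh| / L = 2.56 / 1102 = 0.00232.

i ≈ 0.00232 m/m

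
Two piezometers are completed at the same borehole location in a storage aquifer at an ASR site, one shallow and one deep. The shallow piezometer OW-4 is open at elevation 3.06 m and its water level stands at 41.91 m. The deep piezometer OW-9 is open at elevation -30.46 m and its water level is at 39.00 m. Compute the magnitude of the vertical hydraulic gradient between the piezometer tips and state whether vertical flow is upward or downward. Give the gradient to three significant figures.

|i_v| ≈ 0.0868; vertical flow is downward

Total head at OW-4: h = 41.91 m (water level in the standpipe).
Total head at OW-9: h = 39.00 m.
Δh = h(OW-4) − h(OW-9) = 41.91 − 39.00 = 2.91 m.
Vertical separation Δz = 3.06 − (-30.46) = 33.52 m.
|i_v| = |Δh| / Δz = 2.91 / 33.52 = 0.0868.
Head is higher in the shallow piezometer, so vertical flow is downward (recharge condition).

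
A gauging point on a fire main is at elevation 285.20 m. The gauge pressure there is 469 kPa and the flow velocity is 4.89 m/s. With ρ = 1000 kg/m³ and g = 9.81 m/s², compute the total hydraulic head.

h ≈ 334.23 m

Pressure head ψ = P/(ρg) = 469×1000 / (1000 × 9.81) = 47.81 m.
Velocity head = v²/(2g) = 4.89² / (2 × 9.81) = 1.219 m.
h = z + ψ + v²/(2g) = 285.20 + 47.81 + 1.219 = 334.23 m.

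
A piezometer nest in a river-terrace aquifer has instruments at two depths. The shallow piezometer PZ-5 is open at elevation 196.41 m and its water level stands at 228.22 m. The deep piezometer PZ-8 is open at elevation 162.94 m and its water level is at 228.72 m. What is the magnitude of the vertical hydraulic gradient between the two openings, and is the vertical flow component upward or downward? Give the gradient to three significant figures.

Total head at PZ-5: h = 228.22 m (water level in the standpipe).
Total head at PZ-8: h = 228.72 m.
Δh = h(PZ-5) − h(PZ-8) = 228.22 − 228.72 = -0.50 m.
Vertical separation Δz = 196.41 − 162.94 = 33.47 m.
|i_v| = |Δh| / Δz = 0.50 / 33.47 = 0.0149.
Head is higher in the deep piezometer, so vertical flow is upward (discharge condition).

|i_v| ≈ 0.0149; vertical flow is upward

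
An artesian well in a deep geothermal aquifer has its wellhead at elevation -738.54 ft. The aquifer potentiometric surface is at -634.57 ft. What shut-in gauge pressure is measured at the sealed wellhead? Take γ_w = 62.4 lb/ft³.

Head above the cap: Δh = -634.57 − (-738.54) = 103.97 ft.
P = γΔh/144 = 62.4 × 103.97 / 144 = 45.1 psi.

P ≈ 45.1 psi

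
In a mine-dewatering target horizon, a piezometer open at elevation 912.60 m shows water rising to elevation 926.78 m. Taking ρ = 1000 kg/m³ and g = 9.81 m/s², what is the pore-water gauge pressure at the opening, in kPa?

P ≈ 139 kPa

Pressure head ψ = h − z = 926.78 − 912.60 = 14.18 m.
P = ρgψ = 1000 × 9.81 × 14.18 = 139106 Pa ≈ 139 kPa.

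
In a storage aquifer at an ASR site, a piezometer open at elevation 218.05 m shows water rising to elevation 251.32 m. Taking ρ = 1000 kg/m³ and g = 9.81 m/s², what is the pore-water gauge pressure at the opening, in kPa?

Pressure head ψ = h − z = 251.32 − 218.05 = 33.27 m.
P = ρgψ = 1000 × 9.81 × 33.27 = 326379 Pa ≈ 326 kPa.

P ≈ 326 kPa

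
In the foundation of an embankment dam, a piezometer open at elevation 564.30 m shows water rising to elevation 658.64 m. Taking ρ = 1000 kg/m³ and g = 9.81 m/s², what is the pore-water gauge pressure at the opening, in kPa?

Pressure head ψ = h − z = 658.64 − 564.30 = 94.34 m.
P = ρgψ = 1000 × 9.81 × 94.34 = 925475 Pa ≈ 925 kPa.

P ≈ 925 kPa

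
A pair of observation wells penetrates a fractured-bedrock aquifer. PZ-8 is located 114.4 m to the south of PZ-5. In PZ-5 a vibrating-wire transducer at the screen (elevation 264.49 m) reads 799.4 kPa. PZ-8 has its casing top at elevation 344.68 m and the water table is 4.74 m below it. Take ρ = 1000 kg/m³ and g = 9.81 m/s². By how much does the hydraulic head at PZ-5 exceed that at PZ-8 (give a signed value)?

Pressure head at PZ-5: ψ = P/(ρg) = 799.4×1000 / (1000 × 9.81) = 81.49 m.
Total head at PZ-5: h = z + ψ = 264.49 + 81.49 = 345.98 m.
Total head at PZ-8: h = 344.68 − 4.74 = 339.94 m.
Head difference: h(PZ-5) − h(PZ-8) = 345.98 − 339.94 = 6.04 m.

Δh ≈ 6.04 m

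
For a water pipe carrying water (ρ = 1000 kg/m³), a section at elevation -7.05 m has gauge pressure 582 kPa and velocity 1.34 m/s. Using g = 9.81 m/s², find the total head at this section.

h ≈ 52.37 m

Pressure head ψ = P/(ρg) = 582×1000 / (1000 × 9.81) = 59.33 m.
Velocity head = v²/(2g) = 1.34² / (2 × 9.81) = 0.092 m.
h = z + ψ + v²/(2g) = -7.05 + 59.33 + 0.092 = 52.37 m.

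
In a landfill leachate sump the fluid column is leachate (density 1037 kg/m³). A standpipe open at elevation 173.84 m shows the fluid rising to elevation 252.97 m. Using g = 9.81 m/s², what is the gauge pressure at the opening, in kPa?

P ≈ 805 kPa

Pressure head ψ = h − z = 252.97 − 173.84 = 79.13 m.
P = ρgψ = 1037 × 9.81 × 79.13 = 804987 Pa ≈ 805 kPa.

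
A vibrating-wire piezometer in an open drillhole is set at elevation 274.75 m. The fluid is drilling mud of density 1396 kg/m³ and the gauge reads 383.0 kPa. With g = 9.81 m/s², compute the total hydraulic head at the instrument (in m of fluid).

ψ = P/(ρg) = 383.0×1000 / (1396 × 9.81) = 27.97 m.
h = z + ψ = 274.75 + 27.97 = 302.72 m.

h ≈ 302.72 m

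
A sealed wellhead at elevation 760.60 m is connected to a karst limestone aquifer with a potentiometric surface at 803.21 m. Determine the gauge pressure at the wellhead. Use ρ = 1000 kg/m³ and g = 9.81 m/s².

Head above the cap: Δh = 803.21 − 760.60 = 42.61 m.
P = ρgΔh = 1000 × 9.81 × 42.61 = 418004 Pa ≈ 418 kPa.

P ≈ 418 kPa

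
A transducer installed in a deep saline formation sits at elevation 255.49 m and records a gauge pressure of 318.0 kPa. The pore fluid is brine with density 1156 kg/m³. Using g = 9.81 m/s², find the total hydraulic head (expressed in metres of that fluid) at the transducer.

h ≈ 283.53 m

ψ = P/(ρg) = 318.0×1000 / (1156 × 9.81) = 28.04 m.
h = z + ψ = 255.49 + 28.04 = 283.53 m.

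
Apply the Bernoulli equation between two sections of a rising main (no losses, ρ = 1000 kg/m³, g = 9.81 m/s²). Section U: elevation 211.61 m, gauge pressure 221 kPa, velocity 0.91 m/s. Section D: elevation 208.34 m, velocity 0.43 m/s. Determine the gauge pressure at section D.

P₂ ≈ 253 kPa

Pressure head at U: ψ₁ = P₁/(ρg) = 221×1000 / (1000 × 9.81) = 22.53 m.
Velocity heads: v₁²/2g = 0.91²/19.62 = 0.042 m; v₂²/2g = 0.43²/19.62 = 0.009 m.
Total head H = z₁ + ψ₁ + v₁²/2g = 211.61 + 22.53 + 0.042 = 234.18 m.
ψ₂ = H − z₂ − v₂²/2g = 234.18 − 208.34 − 0.009 = 25.83 m.
P₂ = ρgψ₂ = 1000 × 9.81 × 25.83 ≈ 253 kPa.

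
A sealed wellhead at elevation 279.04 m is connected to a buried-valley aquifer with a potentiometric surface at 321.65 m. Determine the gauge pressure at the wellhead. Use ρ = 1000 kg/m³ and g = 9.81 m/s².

P ≈ 418 kPa

Head above the cap: Δh = 321.65 − 279.04 = 42.61 m.
P = ρgΔh = 1000 × 9.81 × 42.61 = 418004 Pa ≈ 418 kPa.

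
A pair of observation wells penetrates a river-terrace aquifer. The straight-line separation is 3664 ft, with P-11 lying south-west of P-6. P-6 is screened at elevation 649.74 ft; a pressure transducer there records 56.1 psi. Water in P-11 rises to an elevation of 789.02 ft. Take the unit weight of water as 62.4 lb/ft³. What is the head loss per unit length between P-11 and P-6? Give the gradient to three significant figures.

Pressure head at P-6: ψ = 144·P/γ = 144 × 56.1 / 62.4 = 129.46 ft.
Total head at P-6: h = z + ψ = 649.74 + 129.46 = 779.20 ft.
Total head at P-11: h = 789.02 ft (water level in the piezometer is the total head).
Head difference: h(P-6) − h(P-11) = 779.20 − 789.02 = -9.82 ft.
Hydraulic gradient: i = |Δh| / L = 9.82 / 3664 = 0.00268.

i ≈ 0.00268 ft/ft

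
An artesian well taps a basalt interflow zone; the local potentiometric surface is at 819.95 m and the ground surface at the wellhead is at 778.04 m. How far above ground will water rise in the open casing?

Water rises to the potentiometric surface, so the rise above ground = 819.95 − 778.04 = 41.91 m.

≈ 41.91 m above ground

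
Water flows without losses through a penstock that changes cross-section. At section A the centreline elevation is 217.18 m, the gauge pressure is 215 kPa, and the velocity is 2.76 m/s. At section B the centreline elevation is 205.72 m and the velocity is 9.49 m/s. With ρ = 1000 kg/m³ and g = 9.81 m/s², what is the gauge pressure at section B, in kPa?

Pressure head at A: ψ₁ = P₁/(ρg) = 215×1000 / (1000 × 9.81) = 21.92 m.
Velocity heads: v₁²/2g = 2.76²/19.62 = 0.388 m; v₂²/2g = 9.49²/19.62 = 4.590 m.
Total head H = z₁ + ψ₁ + v₁²/2g = 217.18 + 21.92 + 0.388 = 239.49 m.
ψ₂ = H − z₂ − v₂²/2g = 239.49 − 205.72 − 4.590 = 29.18 m.
P₂ = ρgψ₂ = 1000 × 9.81 × 29.18 ≈ 286 kPa.

P₂ ≈ 286 kPa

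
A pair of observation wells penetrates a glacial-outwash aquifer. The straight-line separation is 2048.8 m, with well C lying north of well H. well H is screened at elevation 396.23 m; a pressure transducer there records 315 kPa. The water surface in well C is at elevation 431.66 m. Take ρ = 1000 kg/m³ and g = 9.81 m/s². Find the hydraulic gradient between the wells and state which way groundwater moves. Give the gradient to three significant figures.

i ≈ 0.00162; groundwater flows toward the south

Pressure head at well H: ψ = P/(ρg) = 315×1000 / (1000 × 9.81) = 32.11 m.
Total head at well H: h = z + ψ = 396.23 + 32.11 = 428.34 m.
Total head at well C: h = 431.66 m (water level in the piezometer is the total head).
Head difference: h(well H) − h(well C) = 428.34 − 431.66 = -3.32 m.
Hydraulic gradient: i = |Δh| / L = 3.32 / 2048.8 = 0.00162.
Flow is from higher to lower head: from well C toward well H, i.e. toward the south.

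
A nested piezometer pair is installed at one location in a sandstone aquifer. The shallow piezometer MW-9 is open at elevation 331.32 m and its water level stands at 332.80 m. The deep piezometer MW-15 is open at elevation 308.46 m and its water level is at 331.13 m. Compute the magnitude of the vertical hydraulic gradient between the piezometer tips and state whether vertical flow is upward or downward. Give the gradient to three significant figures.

|i_v| ≈ 0.0731; vertical flow is downward

Total head at MW-9: h = 332.80 m (water level in the standpipe).
Total head at MW-15: h = 331.13 m.
Δh = h(MW-9) − h(MW-15) = 332.80 − 331.13 = 1.67 m.
Vertical separation Δz = 331.32 − 308.46 = 22.86 m.
|i_v| = |Δh| / Δz = 1.67 / 22.86 = 0.0731.
Head is higher in the shallow piezometer, so vertical flow is downward (recharge condition).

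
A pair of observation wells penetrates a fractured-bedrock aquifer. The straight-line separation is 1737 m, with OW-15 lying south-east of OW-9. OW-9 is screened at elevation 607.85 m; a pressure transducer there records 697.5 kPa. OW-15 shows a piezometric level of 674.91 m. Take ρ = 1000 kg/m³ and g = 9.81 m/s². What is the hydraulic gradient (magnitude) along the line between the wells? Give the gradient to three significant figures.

Pressure head at OW-9: ψ = P/(ρg) = 697.5×1000 / (1000 × 9.81) = 71.10 m.
Total head at OW-9: h = z + ψ = 607.85 + 71.10 = 678.95 m.
Total head at OW-15: h = 674.91 m (water level in the piezometer is the total head).
Head difference: h(OW-9) − h(OW-15) = 678.95 − 674.91 = 4.04 m.
Hydraulic gradient: i = |Δh| / L = 4.04 / 1737 = 0.00233.

i ≈ 0.00233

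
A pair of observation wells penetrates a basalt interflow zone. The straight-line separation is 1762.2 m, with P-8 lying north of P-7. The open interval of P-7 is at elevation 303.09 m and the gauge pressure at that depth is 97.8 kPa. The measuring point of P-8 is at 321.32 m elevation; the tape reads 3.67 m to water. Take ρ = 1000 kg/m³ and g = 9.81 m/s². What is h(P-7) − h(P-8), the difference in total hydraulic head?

Δh ≈ -4.59 m

Pressure head at P-7: ψ = P/(ρg) = 97.8×1000 / (1000 × 9.81) = 9.97 m.
Total head at P-7: h = z + ψ = 303.09 + 9.97 = 313.06 m.
Total head at P-8: h = 321.32 − 3.67 = 317.65 m.
Head difference: h(P-7) − h(P-8) = 313.06 − 317.65 = -4.59 m.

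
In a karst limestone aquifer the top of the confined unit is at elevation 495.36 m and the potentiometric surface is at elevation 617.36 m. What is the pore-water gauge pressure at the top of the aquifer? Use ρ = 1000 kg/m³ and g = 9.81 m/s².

Pressure head at the aquifer top: ψ = h − z = 617.36 − 495.36 = 122.00 m.
P = ρgψ = 1000 × 9.81 × 122.00 = 1196820 Pa ≈ 1200 kPa.

P ≈ 1200 kPa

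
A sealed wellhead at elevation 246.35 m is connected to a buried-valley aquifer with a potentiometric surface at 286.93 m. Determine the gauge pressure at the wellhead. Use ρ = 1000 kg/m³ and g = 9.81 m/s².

P ≈ 398 kPa

Head above the cap: Δh = 286.93 − 246.35 = 40.58 m.
P = ρgΔh = 1000 × 9.81 × 40.58 = 398090 Pa ≈ 398 kPa.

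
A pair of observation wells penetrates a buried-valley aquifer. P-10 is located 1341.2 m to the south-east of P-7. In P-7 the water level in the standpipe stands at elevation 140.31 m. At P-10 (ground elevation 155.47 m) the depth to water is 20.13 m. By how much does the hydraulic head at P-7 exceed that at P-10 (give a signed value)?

Total head at P-7: h = 140.31 m (water level in the piezometer is the total head).
Total head at P-10: h = 155.47 − 20.13 = 135.34 m.
Head difference: h(P-7) − h(P-10) = 140.31 − 135.34 = 4.97 m.

Δh ≈ 4.97 m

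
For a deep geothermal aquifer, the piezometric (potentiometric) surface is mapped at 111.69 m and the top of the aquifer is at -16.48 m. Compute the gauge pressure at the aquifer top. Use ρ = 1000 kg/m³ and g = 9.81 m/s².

Pressure head at the aquifer top: ψ = h − z = 111.69 − (-16.48) = 128.17 m.
P = ρgψ = 1000 × 9.81 × 128.17 = 1257348 Pa ≈ 1260 kPa.

P ≈ 1260 kPa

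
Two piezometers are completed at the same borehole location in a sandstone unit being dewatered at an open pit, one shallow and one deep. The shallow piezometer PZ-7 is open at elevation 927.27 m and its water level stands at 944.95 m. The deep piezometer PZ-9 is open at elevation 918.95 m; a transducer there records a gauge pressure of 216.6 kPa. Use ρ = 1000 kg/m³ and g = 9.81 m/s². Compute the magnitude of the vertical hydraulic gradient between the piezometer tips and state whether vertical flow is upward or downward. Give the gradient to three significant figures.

|i_v| ≈ 0.471; vertical flow is downward

Total head at PZ-7: h = 944.95 m (water level in the standpipe).
Pressure head at PZ-9: ψ = P/(ρg) = 216.6×1000 / (1000 × 9.81) = 22.08 m.
Total head at PZ-9: h = z + ψ = 918.95 + 22.08 = 941.03 m.
Δh = h(PZ-7) − h(PZ-9) = 944.95 − 941.03 = 3.92 m.
Vertical separation Δz = 927.27 − 918.95 = 8.32 m.
|i_v| = |Δh| / Δz = 3.92 / 8.32 = 0.471.
Head is higher in the shallow piezometer, so vertical flow is downward (recharge condition).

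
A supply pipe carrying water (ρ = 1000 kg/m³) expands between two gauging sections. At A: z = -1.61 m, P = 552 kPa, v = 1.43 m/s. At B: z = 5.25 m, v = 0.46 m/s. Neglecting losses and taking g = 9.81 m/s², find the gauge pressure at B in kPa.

P₂ ≈ 486 kPa

Pressure head at A: ψ₁ = P₁/(ρg) = 552×1000 / (1000 × 9.81) = 56.27 m.
Velocity heads: v₁²/2g = 1.43²/19.62 = 0.104 m; v₂²/2g = 0.46²/19.62 = 0.011 m.
Total head H = z₁ + ψ₁ + v₁²/2g = -1.61 + 56.27 + 0.104 = 54.76 m.
ψ₂ = H − z₂ − v₂²/2g = 54.76 − 5.25 − 0.011 = 49.50 m.
P₂ = ρgψ₂ = 1000 × 9.81 × 49.50 ≈ 486 kPa.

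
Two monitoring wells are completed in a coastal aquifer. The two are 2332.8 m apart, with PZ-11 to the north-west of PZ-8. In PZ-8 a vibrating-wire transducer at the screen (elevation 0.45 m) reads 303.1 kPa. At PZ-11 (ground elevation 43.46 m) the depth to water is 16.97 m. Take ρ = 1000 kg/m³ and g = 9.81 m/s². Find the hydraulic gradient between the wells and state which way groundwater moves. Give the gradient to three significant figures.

Pressure head at PZ-8: ψ = P/(ρg) = 303.1×1000 / (1000 × 9.81) = 30.90 m.
Total head at PZ-8: h = z + ψ = 0.45 + 30.90 = 31.35 m.
Total head at PZ-11: h = 43.46 − 16.97 = 26.49 m.
Head difference: h(PZ-8) − h(PZ-11) = 31.35 − 26.49 = 4.86 m.
Hydraulic gradient: i = |Δh| / L = 4.86 / 2332.8 = 0.00208.
Flow is from higher to lower head: from PZ-8 toward PZ-11, i.e. toward the north-west.

i ≈ 0.00208; groundwater flows toward the north-west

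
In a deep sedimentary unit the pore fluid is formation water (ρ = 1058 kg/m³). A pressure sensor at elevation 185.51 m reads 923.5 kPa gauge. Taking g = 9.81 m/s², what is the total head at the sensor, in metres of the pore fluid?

ψ = P/(ρg) = 923.5×1000 / (1058 × 9.81) = 88.98 m.
h = z + ψ = 185.51 + 88.98 = 274.49 m.

h ≈ 274.49 m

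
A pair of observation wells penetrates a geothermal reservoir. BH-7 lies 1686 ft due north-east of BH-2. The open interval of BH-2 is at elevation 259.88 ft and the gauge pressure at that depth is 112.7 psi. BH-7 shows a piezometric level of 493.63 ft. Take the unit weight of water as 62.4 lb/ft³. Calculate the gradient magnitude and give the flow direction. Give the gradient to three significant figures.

Pressure head at BH-2: ψ = 144·P/γ = 144 × 112.7 / 62.4 = 260.08 ft.
Total head at BH-2: h = z + ψ = 259.88 + 260.08 = 519.96 ft.
Total head at BH-7: h = 493.63 ft (water level in the piezometer is the total head).
Head difference: h(BH-2) − h(BH-7) = 519.96 − 493.63 = 26.33 ft.
Hydraulic gradient: i = |Δh| / L = 26.33 / 1686 = 0.0156.
Flow is from higher to lower head: from BH-2 toward BH-7, i.e. toward the north-east.

i ≈ 0.0156; groundwater flows toward the north-east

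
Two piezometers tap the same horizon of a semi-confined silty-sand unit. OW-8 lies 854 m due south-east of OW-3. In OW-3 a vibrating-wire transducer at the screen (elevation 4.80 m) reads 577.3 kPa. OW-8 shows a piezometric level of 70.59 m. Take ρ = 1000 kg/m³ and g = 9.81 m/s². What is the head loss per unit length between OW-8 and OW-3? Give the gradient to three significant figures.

i ≈ 0.00813 m/m

Pressure head at OW-3: ψ = P/(ρg) = 577.3×1000 / (1000 × 9.81) = 58.85 m.
Total head at OW-3: h = z + ψ = 4.80 + 58.85 = 63.65 m.
Total head at OW-8: h = 70.59 m (water level in the piezometer is the total head).
Head difference: h(OW-3) − h(OW-8) = 63.65 − 70.59 = -6.94 m.
Hydraulic gradient: i = |Δh| / L = 6.94 / 854 = 0.00813.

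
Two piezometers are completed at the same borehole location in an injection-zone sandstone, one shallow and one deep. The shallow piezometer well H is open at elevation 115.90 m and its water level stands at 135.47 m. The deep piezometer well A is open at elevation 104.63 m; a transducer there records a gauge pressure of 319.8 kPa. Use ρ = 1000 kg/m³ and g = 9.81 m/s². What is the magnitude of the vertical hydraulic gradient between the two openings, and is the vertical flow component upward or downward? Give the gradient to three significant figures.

Total head at well H: h = 135.47 m (water level in the standpipe).
Pressure head at well A: ψ = P/(ρg) = 319.8×1000 / (1000 × 9.81) = 32.60 m.
Total head at well A: h = z + ψ = 104.63 + 32.60 = 137.23 m.
Δh = h(well H) − h(well A) = 135.47 − 137.23 = -1.76 m.
Vertical separation Δz = 115.90 − 104.63 = 11.27 m.
|i_v| = |Δh| / Δz = 1.76 / 11.27 = 0.156.
Head is higher in the deep piezometer, so vertical flow is upward (discharge condition).

|i_v| ≈ 0.156; vertical flow is upward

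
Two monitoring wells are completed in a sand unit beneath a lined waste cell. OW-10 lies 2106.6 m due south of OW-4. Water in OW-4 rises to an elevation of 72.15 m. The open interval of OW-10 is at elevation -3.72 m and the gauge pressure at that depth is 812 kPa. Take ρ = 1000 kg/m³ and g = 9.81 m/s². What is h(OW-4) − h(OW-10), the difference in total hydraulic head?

Total head at OW-4: h = 72.15 m (water level in the piezometer is the total head).
Pressure head at OW-10: ψ = P/(ρg) = 812×1000 / (1000 × 9.81) = 82.77 m.
Total head at OW-10: h = z + ψ = -3.72 + 82.77 = 79.05 m.
Head difference: h(OW-4) − h(OW-10) = 72.15 − 79.05 = -6.90 m.

Δh ≈ -6.90 m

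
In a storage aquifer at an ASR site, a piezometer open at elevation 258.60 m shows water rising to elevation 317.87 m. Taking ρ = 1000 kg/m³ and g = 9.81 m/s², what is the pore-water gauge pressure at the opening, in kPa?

Pressure head ψ = h − z = 317.87 − 258.60 = 59.27 m.
P = ρgψ = 1000 × 9.81 × 59.27 = 581439 Pa ≈ 581 kPa.

P ≈ 581 kPa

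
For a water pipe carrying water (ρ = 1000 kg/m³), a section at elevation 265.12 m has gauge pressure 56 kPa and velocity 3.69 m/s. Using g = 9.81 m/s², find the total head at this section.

h ≈ 271.52 m

Pressure head ψ = P/(ρg) = 56×1000 / (1000 × 9.81) = 5.71 m.
Velocity head = v²/(2g) = 3.69² / (2 × 9.81) = 0.694 m.
h = z + ψ + v²/(2g) = 265.12 + 5.71 + 0.694 = 271.52 m.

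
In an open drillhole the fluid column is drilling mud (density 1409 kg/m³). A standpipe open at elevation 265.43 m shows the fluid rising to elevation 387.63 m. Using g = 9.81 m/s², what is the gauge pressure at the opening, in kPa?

Pressure head ψ = h − z = 387.63 − 265.43 = 122.20 m.
P = ρgψ = 1409 × 9.81 × 122.20 = 1689084 Pa ≈ 1690 kPa.

P ≈ 1690 kPa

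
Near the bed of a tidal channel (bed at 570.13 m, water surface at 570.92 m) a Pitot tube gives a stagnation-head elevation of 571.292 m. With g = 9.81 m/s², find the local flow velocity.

Near the bed, under hydrostatic conditions, the piezometric head (z + ψ) equals the free-surface elevation, 570.92 m.
Velocity head = total − piezometric = 571.292 − 570.92 = 0.372 m.
v = √(2g·h_v) = √(2 × 9.81 × 0.372) = 2.70 m/s.

v ≈ 2.70 m/s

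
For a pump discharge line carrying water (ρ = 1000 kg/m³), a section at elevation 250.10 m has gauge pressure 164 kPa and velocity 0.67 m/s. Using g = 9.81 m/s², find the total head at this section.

Pressure head ψ = P/(ρg) = 164×1000 / (1000 × 9.81) = 16.72 m.
Velocity head = v²/(2g) = 0.67² / (2 × 9.81) = 0.023 m.
h = z + ψ + v²/(2g) = 250.10 + 16.72 + 0.023 = 266.84 m.

h ≈ 266.84 m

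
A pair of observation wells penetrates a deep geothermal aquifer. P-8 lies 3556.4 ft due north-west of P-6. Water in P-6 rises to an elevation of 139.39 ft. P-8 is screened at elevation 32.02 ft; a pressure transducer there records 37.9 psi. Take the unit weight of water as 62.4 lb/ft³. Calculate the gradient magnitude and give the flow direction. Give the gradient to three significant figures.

i ≈ 0.00560; groundwater flows toward the north-west

Total head at P-6: h = 139.39 ft (water level in the piezometer is the total head).
Pressure head at P-8: ψ = 144·P/γ = 144 × 37.9 / 62.4 = 87.46 ft.
Total head at P-8: h = z + ψ = 32.02 + 87.46 = 119.48 ft.
Head difference: h(P-6) − h(P-8) = 139.39 − 119.48 = 19.91 ft.
Hydraulic gradient: i = |Δh| / L = 19.91 / 3556.4 = 0.00560.
Flow is from higher to lower head: from P-6 toward P-8, i.e. toward the north-west.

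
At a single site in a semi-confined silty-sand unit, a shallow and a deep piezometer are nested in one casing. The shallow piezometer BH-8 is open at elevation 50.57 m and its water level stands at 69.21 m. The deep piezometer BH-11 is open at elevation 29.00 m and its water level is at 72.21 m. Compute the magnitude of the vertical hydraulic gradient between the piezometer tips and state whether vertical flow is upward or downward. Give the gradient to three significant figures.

|i_v| ≈ 0.139; vertical flow is upward

Total head at BH-8: h = 69.21 m (water level in the standpipe).
Total head at BH-11: h = 72.21 m.
Δh = h(BH-8) − h(BH-11) = 69.21 − 72.21 = -3.00 m.
Vertical separation Δz = 50.57 − 29.00 = 21.57 m.
|i_v| = |Δh| / Δz = 3.00 / 21.57 = 0.139.
Head is higher in the deep piezometer, so vertical flow is upward (discharge condition).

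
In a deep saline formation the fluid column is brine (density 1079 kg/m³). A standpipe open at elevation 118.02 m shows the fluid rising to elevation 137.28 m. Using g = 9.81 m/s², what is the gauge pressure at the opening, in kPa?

Pressure head ψ = h − z = 137.28 − 118.02 = 19.26 m.
P = ρgψ = 1079 × 9.81 × 19.26 = 203867 Pa ≈ 204 kPa.

P ≈ 204 kPa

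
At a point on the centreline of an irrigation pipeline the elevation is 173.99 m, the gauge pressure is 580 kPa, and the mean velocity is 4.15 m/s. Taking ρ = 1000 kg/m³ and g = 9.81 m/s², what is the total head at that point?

h ≈ 233.99 m

Pressure head ψ = P/(ρg) = 580×1000 / (1000 × 9.81) = 59.12 m.
Velocity head = v²/(2g) = 4.15² / (2 × 9.81) = 0.878 m.
h = z + ψ + v²/(2g) = 173.99 + 59.12 + 0.878 = 233.99 m.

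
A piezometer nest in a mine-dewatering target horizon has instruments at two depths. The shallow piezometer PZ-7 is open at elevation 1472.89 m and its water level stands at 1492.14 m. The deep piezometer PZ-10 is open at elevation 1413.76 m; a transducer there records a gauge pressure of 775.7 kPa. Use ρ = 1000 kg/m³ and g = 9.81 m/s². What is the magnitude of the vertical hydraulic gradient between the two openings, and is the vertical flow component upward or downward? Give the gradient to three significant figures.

|i_v| ≈ 0.0117; vertical flow is upward

Total head at PZ-7: h = 1492.14 m (water level in the standpipe).
Pressure head at PZ-10: ψ = P/(ρg) = 775.7×1000 / (1000 × 9.81) = 79.07 m.
Total head at PZ-10: h = z + ψ = 1413.76 + 79.07 = 1492.83 m.
Δh = h(PZ-7) − h(PZ-10) = 1492.14 − 1492.83 = -0.69 m.
Vertical separation Δz = 1472.89 − 1413.76 = 59.13 m.
|i_v| = |Δh| / Δz = 0.69 / 59.13 = 0.0117.
Head is higher in the deep piezometer, so vertical flow is upward (discharge condition).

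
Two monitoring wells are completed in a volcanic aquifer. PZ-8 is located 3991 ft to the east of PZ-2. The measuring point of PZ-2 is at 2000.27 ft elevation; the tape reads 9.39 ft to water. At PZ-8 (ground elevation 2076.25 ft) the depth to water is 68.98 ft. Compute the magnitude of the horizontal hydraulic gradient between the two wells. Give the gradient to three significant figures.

Total head at PZ-2: h = 2000.27 − 9.39 = 1990.88 ft.
Total head at PZ-8: h = 2076.25 − 68.98 = 2007.27 ft.
Head difference: h(PZ-2) − h(PZ-8) = 1990.88 − 2007.27 = -16.39 ft.
Hydraulic gradient: i = |Δh| / L = 16.39 / 3991 = 0.00411.

i ≈ 0.00411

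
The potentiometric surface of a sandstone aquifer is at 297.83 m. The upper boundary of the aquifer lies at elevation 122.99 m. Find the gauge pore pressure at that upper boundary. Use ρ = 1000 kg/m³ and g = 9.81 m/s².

P ≈ 1720 kPa

Pressure head at the aquifer top: ψ = h − z = 297.83 − 122.99 = 174.84 m.
P = ρgψ = 1000 × 9.81 × 174.84 = 1715180 Pa ≈ 1720 kPa.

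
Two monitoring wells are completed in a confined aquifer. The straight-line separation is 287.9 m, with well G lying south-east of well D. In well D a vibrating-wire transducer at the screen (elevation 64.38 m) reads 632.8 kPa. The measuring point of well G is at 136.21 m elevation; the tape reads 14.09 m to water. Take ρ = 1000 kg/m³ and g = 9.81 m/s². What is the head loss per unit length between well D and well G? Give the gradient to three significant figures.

Pressure head at well D: ψ = P/(ρg) = 632.8×1000 / (1000 × 9.81) = 64.51 m.
Total head at well D: h = z + ψ = 64.38 + 64.51 = 128.89 m.
Total head at well G: h = 136.21 − 14.09 = 122.12 m.
Head difference: h(well D) − h(well G) = 128.89 − 122.12 = 6.77 m.
Hydraulic gradient: i = |Δh| / L = 6.77 / 287.9 = 0.0235.

i ≈ 0.0235 m/m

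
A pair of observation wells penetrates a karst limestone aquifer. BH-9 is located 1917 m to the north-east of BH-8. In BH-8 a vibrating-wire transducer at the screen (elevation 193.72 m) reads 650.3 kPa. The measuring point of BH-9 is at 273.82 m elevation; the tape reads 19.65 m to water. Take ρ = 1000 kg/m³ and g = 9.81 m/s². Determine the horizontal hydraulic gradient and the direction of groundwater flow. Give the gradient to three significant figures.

Pressure head at BH-8: ψ = P/(ρg) = 650.3×1000 / (1000 × 9.81) = 66.29 m.
Total head at BH-8: h = z + ψ = 193.72 + 66.29 = 260.01 m.
Total head at BH-9: h = 273.82 − 19.65 = 254.17 m.
Head difference: h(BH-8) − h(BH-9) = 260.01 − 254.17 = 5.84 m.
Hydraulic gradient: i = |Δh| / L = 5.84 / 1917 = 0.00305.
Flow is from higher to lower head: from BH-8 toward BH-9, i.e. toward the north-east.

i ≈ 0.00305; groundwater flows toward the north-east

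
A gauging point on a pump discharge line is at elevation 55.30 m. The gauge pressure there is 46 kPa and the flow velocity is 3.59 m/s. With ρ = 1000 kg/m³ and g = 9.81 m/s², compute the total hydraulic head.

Pressure head ψ = P/(ρg) = 46×1000 / (1000 × 9.81) = 4.69 m.
Velocity head = v²/(2g) = 3.59² / (2 × 9.81) = 0.657 m.
h = z + ψ + v²/(2g) = 55.30 + 4.69 + 0.657 = 60.65 m.

h ≈ 60.65 m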